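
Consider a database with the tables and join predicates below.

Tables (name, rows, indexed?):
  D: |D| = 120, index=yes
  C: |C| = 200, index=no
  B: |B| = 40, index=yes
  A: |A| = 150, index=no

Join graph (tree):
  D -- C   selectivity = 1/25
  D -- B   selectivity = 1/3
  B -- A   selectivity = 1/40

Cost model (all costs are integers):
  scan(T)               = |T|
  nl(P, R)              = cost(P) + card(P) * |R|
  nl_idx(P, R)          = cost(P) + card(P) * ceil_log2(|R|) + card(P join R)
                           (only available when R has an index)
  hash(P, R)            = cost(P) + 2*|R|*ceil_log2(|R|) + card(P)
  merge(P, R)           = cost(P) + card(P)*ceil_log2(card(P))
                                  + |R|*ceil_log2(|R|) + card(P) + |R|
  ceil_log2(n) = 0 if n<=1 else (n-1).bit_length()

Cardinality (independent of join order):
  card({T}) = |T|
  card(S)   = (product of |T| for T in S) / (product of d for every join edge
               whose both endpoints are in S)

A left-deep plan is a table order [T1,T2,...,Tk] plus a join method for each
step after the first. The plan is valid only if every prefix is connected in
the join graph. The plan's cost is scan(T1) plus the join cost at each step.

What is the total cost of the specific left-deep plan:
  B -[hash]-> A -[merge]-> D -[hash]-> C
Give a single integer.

13990

step 1: scan B: cost=40, card=40
step 2: join A via hash
    card(P join A) = 40*150/(40) = 150
    cost = 40 + 2*150*8 + 40 = 2480
step 3: join D via merge
    card(P join D) = 150*120/(3) = 6000
    cost = 2480 + 150*8 + 120*7 + 150 + 120 = 4790
step 4: join C via hash
    card(P join C) = 6000*200/(25) = 48000
    cost = 4790 + 2*200*8 + 6000 = 13990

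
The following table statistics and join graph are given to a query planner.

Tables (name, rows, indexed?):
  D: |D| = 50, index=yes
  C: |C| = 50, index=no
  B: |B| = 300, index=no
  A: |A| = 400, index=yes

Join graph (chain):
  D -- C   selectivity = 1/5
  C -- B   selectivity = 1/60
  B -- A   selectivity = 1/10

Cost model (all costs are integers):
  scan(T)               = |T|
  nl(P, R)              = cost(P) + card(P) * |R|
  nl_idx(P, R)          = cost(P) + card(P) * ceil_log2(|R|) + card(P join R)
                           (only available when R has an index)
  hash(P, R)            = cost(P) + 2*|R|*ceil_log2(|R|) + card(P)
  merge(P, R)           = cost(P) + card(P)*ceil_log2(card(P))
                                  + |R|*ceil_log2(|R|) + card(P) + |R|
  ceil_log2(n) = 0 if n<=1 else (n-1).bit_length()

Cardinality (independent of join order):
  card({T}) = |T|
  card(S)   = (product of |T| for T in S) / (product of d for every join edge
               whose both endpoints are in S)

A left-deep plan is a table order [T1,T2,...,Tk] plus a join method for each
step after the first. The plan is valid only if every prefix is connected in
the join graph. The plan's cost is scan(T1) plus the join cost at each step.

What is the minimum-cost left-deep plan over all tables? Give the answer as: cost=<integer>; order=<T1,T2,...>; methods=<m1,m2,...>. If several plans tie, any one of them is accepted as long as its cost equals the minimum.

Selinger DP (subsets sized 1..n):
  {D}: scan cost=50, card=50
  {C}: scan cost=50, card=50
  {B}: scan cost=300, card=300
  {A}: scan cost=400, card=400
  {CD}: card=500; try (D,hash)→700, (C,hash)→700, (D,merge)→750, (C,merge)→750, (D,nl_idx)→850, (D,nl)→2550 …(+1); best=700 via (D,hash)
  {BC}: card=250; try (C,hash)→1200, (B,merge)→3400, (C,merge)→3650, (B,hash)→5500, (B,nl)→15050, (C,nl)→15300; best=1200 via (C,hash)
  {AB}: card=12000; try (B,hash)→6200, (A,merge)→7300, (B,merge)→7400, (A,hash)→7800, (A,nl_idx)→15000, (A,nl)→120300 …(+1); best=6200 via (B,hash)
  {BCD}: card=2500; try (D,hash)→2050, (D,merge)→3800, (D,nl_idx)→5200, (B,hash)→6600, (B,merge)→8700, (D,nl)→13700 …(+1); best=2050 via (D,hash)
  {ABC}: card=10000; try (A,merge)→7450, (A,hash)→8650, (A,nl_idx)→13450, (C,hash)→18800, (A,nl)→101200, (C,merge)→186550 …(+1); best=7450 via (A,merge)
  {ABCD}: card=100000; try (A,hash)→11750, (D,hash)→18050, (A,merge)→38550, (A,nl_idx)→124550, (D,merge)→157800, (D,nl_idx)→167450 …(+2); best=11750 via (A,hash)

cost=11750; order=B,C,D,A; methods=hash,hash,hash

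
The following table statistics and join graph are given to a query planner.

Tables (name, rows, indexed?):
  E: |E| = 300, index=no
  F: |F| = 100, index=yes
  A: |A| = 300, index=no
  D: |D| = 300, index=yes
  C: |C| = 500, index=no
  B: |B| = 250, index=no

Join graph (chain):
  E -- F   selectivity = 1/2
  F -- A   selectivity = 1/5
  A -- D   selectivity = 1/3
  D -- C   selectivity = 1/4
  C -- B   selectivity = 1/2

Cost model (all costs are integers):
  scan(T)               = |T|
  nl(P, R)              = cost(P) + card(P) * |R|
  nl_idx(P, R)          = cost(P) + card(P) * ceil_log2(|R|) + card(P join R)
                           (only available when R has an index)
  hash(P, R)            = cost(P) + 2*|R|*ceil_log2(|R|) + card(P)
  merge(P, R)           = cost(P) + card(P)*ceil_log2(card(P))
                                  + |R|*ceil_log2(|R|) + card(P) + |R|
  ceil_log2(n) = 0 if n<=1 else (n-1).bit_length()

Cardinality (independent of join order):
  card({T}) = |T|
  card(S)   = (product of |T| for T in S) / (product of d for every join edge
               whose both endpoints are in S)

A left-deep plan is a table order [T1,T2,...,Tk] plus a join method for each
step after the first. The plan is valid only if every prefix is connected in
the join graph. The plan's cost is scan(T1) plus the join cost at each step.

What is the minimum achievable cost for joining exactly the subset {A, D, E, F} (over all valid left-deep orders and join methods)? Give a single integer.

618800

Selinger DP over subsets of {A,D,E,F}:
  {E}: scan cost=300, card=300
  {F}: scan cost=100, card=100
  {A}: scan cost=300, card=300
  {D}: scan cost=300, card=300
  {EF}: card=15000; try (F,hash)→2000, (E,merge)→3900, (F,merge)→4100, (E,hash)→5600, (F,nl_idx)→17400, (E,nl)→30100 …(+1); best=2000 via (F,hash)
  {AF}: card=6000; try (F,hash)→2000, (A,merge)→3900, (F,merge)→4100, (A,hash)→5600, (F,nl_idx)→8400, (A,nl)→30100 …(+1); best=2000 via (F,hash)
  {AD}: card=30000; try (D,hash)→6000, (A,hash)→6000, (D,merge)→6300, (A,merge)→6300, (D,nl_idx)→33000, (D,nl)→90300 …(+1); best=6000 via (D,hash)
  {AEF}: card=900000; try (E,hash)→13400, (A,hash)→22400, (E,merge)→89000, (A,merge)→230000, (E,nl)→1802000, (A,nl)→4502000; best=13400 via (E,hash)
  {ADF}: card=600000; try (D,hash)→13400, (F,hash)→37400, (D,merge)→89000, (F,merge)→486800, (D,nl_idx)→656000, (F,nl_idx)→816000 …(+2); best=13400 via (D,hash)
  {ADEF}: card=90000000; try (E,hash)→618800, (D,hash)→918800, (E,merge)→12616400, (D,merge)→18916400, (D,nl_idx)→98113400, (E,nl)→180013400 …(+1); best=618800 via (E,hash)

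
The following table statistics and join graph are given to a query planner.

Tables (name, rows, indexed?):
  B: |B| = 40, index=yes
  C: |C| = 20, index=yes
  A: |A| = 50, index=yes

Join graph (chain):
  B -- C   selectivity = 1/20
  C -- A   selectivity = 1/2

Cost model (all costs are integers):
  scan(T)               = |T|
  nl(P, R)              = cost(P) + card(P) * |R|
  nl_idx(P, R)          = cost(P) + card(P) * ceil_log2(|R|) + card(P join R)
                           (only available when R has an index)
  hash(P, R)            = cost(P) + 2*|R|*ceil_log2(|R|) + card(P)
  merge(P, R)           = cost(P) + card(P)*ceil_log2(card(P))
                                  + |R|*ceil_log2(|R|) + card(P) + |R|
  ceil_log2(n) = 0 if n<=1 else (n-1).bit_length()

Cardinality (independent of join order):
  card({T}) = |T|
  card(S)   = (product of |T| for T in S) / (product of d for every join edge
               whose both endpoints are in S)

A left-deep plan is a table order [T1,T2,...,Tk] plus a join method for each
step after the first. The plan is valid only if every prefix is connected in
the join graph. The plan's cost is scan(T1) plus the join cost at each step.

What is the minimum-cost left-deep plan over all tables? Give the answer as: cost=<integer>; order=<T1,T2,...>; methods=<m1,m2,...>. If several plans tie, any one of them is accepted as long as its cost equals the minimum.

cost=810; order=C,B,A; methods=nl_idx,merge

Selinger DP (subsets sized 1..n):
  {B}: scan cost=40, card=40
  {C}: scan cost=20, card=20
  {A}: scan cost=50, card=50
  {BC}: card=40; try (B,nl_idx)→180, (C,hash)→280, (C,nl_idx)→280, (B,merge)→420, (C,merge)→440, (B,hash)→520 …(+2); best=180 via (B,nl_idx)
  {AC}: card=500; try (C,hash)→300, (A,merge)→490, (C,merge)→520, (A,hash)→640, (A,nl_idx)→640, (C,nl_idx)→800 …(+2); best=300 via (C,hash)
  {ABC}: card=1000; try (A,merge)→810, (A,hash)→820, (B,hash)→1280, (A,nl_idx)→1420, (A,nl)→2180, (B,nl_idx)→4300 …(+2); best=810 via (A,merge)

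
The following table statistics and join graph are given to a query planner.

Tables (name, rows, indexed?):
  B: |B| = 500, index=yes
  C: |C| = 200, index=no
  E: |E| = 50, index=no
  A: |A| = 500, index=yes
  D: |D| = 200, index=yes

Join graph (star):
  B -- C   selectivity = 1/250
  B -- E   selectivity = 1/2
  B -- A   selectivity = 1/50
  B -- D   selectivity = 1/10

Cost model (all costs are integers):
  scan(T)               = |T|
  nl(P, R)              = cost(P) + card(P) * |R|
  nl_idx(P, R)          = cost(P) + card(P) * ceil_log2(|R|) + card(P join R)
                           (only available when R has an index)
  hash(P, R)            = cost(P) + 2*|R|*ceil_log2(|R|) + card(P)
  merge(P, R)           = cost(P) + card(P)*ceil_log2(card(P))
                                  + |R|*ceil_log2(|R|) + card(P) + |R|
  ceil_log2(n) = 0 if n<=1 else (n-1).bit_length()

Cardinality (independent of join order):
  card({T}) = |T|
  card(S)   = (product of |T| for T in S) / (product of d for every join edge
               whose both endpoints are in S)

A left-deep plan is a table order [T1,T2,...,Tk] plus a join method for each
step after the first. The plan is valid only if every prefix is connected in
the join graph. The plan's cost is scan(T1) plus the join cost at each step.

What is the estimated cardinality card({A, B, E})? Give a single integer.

125000

Tables in S: A(500), B(500), E(50)
Edges inside S: B-E(d=2), B-A(d=50)
numerator = 500 * 500 * 50 = 12500000
denominator = 2 * 50 = 100
card(S) = 12500000 / 100 = 125000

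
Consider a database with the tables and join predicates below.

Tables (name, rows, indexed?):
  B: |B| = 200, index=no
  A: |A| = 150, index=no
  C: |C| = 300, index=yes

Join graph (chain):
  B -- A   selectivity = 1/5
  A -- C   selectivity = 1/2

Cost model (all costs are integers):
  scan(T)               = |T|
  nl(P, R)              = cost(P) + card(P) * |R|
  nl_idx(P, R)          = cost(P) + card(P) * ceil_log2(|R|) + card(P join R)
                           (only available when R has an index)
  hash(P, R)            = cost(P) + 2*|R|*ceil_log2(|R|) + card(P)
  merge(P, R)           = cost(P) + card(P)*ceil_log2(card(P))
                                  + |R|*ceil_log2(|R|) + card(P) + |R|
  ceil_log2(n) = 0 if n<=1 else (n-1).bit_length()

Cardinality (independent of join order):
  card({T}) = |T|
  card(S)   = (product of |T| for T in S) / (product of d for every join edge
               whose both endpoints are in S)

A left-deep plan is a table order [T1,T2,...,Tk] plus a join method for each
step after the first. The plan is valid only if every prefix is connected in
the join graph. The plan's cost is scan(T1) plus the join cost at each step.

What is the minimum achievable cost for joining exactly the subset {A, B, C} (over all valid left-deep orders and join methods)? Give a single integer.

14200

Selinger DP over subsets of {A,B,C}:
  {B}: scan cost=200, card=200
  {A}: scan cost=150, card=150
  {C}: scan cost=300, card=300
  {AB}: card=6000; try (A,hash)→2800, (B,merge)→3300, (A,merge)→3350, (B,hash)→3500, (B,nl)→30150, (A,nl)→30200; best=2800 via (A,hash)
  {AC}: card=22500; try (A,hash)→3000, (C,merge)→4500, (A,merge)→4650, (C,hash)→5700, (C,nl_idx)→24000, (C,nl)→45150 …(+1); best=3000 via (A,hash)
  {ABC}: card=900000; try (C,hash)→14200, (B,hash)→28700, (C,merge)→89800, (B,merge)→364800, (C,nl_idx)→956800, (C,nl)→1802800 …(+1); best=14200 via (C,hash)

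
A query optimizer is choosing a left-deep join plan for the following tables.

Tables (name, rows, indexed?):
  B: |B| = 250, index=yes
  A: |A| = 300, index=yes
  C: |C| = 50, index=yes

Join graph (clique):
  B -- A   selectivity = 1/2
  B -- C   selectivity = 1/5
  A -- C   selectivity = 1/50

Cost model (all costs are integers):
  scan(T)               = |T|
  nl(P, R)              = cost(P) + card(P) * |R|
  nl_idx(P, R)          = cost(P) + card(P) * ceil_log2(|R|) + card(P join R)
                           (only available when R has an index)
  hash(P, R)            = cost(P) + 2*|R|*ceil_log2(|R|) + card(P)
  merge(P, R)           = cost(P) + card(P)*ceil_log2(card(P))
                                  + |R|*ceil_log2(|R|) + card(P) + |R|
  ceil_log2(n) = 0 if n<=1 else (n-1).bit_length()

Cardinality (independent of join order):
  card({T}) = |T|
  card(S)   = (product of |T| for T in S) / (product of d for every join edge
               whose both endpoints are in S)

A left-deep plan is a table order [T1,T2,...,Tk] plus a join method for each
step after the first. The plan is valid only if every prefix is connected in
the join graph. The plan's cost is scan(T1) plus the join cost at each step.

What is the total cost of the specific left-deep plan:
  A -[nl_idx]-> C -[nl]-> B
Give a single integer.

77400

step 1: scan A: cost=300, card=300
step 2: join C via nl_idx
    card(P join C) = 300*50/(50) = 300
    cost = 300 + 300*6 + 300 = 2400
step 3: join B via nl
    card(P join B) = 300*250/(2*5) = 7500
    cost = 2400 + 300*250 = 77400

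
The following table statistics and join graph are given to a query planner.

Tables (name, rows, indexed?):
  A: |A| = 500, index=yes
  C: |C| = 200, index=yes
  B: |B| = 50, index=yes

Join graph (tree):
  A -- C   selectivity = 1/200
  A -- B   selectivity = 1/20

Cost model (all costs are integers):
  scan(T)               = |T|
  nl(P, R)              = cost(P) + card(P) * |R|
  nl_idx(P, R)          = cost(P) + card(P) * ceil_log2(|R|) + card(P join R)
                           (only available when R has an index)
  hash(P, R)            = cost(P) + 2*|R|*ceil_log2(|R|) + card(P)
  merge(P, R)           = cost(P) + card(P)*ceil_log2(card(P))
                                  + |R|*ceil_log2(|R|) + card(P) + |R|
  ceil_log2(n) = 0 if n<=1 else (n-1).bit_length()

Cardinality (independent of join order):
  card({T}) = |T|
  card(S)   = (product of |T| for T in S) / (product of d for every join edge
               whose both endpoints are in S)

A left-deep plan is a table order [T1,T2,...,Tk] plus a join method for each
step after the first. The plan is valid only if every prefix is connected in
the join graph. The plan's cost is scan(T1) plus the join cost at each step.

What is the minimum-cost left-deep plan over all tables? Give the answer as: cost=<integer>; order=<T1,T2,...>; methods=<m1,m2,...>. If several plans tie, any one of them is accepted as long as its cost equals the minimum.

cost=3600; order=C,A,B; methods=nl_idx,hash

Selinger DP (subsets sized 1..n):
  {A}: scan cost=500, card=500
  {C}: scan cost=200, card=200
  {B}: scan cost=50, card=50
  {AC}: card=500; try (A,nl_idx)→2500, (C,hash)→4200, (C,nl_idx)→5000, (A,merge)→7000, (C,merge)→7300, (A,hash)→9400 …(+2); best=2500 via (A,nl_idx)
  {AB}: card=1250; try (B,hash)→1600, (A,nl_idx)→1750, (B,nl_idx)→4750, (A,merge)→5400, (B,merge)→5850, (A,hash)→9100 …(+2); best=1600 via (B,hash)
  {ABC}: card=1250; try (B,hash)→3600, (C,hash)→6050, (B,nl_idx)→6750, (B,merge)→7850, (C,nl_idx)→12850, (C,merge)→18400 …(+2); best=3600 via (B,hash)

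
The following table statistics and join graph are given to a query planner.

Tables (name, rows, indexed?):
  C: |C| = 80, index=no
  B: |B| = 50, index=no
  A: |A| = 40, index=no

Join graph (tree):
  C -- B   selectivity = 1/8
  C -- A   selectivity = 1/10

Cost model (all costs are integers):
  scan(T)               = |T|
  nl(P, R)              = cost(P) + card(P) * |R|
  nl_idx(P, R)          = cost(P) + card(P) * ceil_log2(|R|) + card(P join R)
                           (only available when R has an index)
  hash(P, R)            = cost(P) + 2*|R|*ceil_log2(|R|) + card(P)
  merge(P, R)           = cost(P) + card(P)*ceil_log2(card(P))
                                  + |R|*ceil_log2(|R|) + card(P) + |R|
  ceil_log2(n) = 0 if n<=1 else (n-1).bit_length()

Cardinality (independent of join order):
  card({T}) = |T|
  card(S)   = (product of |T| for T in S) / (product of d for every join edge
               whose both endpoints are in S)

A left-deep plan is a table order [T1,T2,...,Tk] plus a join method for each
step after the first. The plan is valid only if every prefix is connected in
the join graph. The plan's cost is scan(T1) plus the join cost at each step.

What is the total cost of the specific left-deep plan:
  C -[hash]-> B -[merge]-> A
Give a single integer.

step 1: scan C: cost=80, card=80
step 2: join B via hash
    card(P join B) = 80*50/(8) = 500
    cost = 80 + 2*50*6 + 80 = 760
step 3: join A via merge
    card(P join A) = 500*40/(10) = 2000
    cost = 760 + 500*9 + 40*6 + 500 + 40 = 6040

6040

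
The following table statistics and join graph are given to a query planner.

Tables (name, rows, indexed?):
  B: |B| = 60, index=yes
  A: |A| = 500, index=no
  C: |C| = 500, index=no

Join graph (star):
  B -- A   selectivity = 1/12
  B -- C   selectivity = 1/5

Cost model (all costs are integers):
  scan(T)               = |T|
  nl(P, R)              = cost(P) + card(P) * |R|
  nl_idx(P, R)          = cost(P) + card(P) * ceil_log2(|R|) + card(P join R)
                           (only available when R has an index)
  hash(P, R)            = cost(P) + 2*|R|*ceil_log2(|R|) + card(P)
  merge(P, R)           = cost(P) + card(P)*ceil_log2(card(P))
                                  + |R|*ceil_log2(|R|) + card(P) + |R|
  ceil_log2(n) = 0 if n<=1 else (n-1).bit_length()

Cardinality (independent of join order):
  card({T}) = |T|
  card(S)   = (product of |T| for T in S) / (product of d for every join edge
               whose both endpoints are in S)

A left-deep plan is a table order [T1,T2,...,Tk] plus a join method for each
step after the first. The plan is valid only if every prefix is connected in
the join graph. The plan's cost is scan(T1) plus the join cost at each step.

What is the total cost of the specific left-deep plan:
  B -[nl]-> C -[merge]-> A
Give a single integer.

step 1: scan B: cost=60, card=60
step 2: join C via nl
    card(P join C) = 60*500/(5) = 6000
    cost = 60 + 60*500 = 30060
step 3: join A via merge
    card(P join A) = 6000*500/(12) = 250000
    cost = 30060 + 6000*13 + 500*9 + 6000 + 500 = 119060

119060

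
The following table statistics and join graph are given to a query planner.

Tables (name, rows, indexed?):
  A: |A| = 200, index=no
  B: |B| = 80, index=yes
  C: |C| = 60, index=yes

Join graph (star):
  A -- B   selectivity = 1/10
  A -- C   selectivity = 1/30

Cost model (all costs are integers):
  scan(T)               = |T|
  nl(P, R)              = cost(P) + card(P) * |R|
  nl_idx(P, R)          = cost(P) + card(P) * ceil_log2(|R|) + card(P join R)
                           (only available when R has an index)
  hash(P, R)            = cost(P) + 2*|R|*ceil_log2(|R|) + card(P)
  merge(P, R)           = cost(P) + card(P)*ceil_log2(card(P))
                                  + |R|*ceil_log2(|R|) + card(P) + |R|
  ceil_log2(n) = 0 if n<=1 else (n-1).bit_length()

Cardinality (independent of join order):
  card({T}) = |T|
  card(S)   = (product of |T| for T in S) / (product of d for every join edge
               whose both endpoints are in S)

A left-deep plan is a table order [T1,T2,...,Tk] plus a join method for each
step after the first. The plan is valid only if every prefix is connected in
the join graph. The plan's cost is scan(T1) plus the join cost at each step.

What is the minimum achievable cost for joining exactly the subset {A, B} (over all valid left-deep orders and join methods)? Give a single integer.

1520

Selinger DP over subsets of {A,B}:
  {A}: scan cost=200, card=200
  {B}: scan cost=80, card=80
  {AB}: card=1600; try (B,hash)→1520, (A,merge)→2520, (B,merge)→2640, (B,nl_idx)→3200, (A,hash)→3360, (A,nl)→16080 …(+1); best=1520 via (B,hash)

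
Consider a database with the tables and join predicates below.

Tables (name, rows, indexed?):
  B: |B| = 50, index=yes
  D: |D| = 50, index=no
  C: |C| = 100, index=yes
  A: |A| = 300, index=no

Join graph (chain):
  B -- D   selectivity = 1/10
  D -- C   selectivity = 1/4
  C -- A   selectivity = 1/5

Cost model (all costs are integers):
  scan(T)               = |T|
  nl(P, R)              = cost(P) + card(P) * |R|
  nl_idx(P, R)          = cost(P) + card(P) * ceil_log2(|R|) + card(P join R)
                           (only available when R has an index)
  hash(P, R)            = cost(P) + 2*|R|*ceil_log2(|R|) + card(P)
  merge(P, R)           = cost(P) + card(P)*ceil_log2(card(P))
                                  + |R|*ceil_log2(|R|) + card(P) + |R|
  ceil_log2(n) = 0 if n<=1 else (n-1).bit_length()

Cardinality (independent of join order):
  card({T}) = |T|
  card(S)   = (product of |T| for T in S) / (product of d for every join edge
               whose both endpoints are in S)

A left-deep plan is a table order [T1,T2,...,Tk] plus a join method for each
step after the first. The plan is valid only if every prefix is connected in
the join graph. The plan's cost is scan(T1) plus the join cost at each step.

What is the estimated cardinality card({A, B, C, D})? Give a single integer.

375000

Tables in S: A(300), B(50), C(100), D(50)
Edges inside S: B-D(d=10), D-C(d=4), C-A(d=5)
numerator = 300 * 50 * 100 * 50 = 75000000
denominator = 10 * 4 * 5 = 200
card(S) = 75000000 / 200 = 375000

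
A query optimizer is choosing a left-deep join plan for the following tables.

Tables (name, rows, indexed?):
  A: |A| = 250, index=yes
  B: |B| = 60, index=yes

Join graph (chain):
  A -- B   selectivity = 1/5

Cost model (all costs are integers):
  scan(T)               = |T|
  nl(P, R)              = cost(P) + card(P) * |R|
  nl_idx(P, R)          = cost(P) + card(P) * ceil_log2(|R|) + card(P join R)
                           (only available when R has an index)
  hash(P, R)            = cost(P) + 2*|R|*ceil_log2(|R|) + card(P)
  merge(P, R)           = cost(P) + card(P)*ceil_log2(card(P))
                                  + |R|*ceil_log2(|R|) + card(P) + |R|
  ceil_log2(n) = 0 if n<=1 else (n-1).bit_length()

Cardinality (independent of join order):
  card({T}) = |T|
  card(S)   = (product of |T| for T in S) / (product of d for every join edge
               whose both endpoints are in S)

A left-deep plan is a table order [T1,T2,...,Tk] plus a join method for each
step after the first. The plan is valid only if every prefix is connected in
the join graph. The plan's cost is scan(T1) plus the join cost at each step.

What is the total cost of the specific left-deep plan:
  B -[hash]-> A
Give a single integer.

step 1: scan B: cost=60, card=60
step 2: join A via hash
    card(P join A) = 60*250/(5) = 3000
    cost = 60 + 2*250*8 + 60 = 4120

4120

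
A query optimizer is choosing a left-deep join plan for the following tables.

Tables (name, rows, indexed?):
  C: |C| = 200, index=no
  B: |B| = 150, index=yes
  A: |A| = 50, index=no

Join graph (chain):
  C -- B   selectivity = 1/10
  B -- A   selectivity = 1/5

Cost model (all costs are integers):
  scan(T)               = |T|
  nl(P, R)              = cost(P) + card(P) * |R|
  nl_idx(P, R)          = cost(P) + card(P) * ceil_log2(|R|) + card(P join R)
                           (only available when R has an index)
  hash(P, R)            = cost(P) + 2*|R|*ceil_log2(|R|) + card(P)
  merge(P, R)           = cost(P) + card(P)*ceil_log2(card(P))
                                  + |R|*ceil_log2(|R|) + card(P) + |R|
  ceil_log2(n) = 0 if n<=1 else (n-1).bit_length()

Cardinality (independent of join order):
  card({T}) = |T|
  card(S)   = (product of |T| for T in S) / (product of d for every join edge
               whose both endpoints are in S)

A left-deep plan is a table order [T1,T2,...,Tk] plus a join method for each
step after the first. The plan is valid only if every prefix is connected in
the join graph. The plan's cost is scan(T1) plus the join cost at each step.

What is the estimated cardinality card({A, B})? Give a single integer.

1500

Tables in S: A(50), B(150)
Edges inside S: B-A(d=5)
numerator = 50 * 150 = 7500
denominator = 5 = 5
card(S) = 7500 / 5 = 1500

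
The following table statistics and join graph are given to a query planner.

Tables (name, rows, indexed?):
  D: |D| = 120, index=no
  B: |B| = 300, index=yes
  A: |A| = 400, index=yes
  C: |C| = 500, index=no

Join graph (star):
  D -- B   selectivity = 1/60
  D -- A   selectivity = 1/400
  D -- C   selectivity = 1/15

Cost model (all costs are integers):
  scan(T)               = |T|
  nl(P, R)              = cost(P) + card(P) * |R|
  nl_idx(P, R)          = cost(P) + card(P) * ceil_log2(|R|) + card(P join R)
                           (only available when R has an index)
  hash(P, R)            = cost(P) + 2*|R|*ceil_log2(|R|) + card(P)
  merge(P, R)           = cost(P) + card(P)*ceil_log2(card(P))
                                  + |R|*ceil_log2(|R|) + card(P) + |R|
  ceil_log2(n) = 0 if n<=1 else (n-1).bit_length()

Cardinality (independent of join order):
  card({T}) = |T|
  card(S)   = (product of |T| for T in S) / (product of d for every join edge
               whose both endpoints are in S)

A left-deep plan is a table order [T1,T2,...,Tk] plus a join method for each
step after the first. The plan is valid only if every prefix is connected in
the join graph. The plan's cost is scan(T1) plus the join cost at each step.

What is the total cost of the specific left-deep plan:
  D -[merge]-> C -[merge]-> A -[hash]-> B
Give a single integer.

71480

step 1: scan D: cost=120, card=120
step 2: join C via merge
    card(P join C) = 120*500/(15) = 4000
    cost = 120 + 120*7 + 500*9 + 120 + 500 = 6080
step 3: join A via merge
    card(P join A) = 4000*400/(400) = 4000
    cost = 6080 + 4000*12 + 400*9 + 4000 + 400 = 62080
step 4: join B via hash
    card(P join B) = 4000*300/(60) = 20000
    cost = 62080 + 2*300*9 + 4000 = 71480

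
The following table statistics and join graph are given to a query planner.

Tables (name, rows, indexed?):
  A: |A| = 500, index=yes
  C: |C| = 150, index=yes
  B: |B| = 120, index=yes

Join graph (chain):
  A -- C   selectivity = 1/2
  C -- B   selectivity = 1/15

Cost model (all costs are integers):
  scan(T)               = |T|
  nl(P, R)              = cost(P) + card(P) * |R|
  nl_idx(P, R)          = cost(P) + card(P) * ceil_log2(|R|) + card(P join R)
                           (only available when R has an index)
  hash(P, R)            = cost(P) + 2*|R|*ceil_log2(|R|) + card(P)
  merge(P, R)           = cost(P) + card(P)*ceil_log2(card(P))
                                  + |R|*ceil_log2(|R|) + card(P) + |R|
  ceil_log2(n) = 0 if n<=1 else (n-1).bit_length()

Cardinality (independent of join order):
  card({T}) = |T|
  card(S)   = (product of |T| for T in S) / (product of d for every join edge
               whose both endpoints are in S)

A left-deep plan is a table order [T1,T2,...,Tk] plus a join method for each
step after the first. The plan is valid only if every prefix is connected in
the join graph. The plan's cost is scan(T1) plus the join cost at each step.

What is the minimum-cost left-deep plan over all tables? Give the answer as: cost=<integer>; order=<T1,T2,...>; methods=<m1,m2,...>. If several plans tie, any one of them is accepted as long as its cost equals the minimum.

cost=12180; order=C,B,A; methods=hash,hash

Selinger DP (subsets sized 1..n):
  {A}: scan cost=500, card=500
  {C}: scan cost=150, card=150
  {B}: scan cost=120, card=120
  {AC}: card=37500; try (C,hash)→3400, (A,merge)→6500, (C,merge)→6850, (A,hash)→9300, (A,nl_idx)→39000, (C,nl_idx)→42000 …(+2); best=3400 via (C,hash)
  {BC}: card=1200; try (B,hash)→1980, (C,nl_idx)→2280, (B,nl_idx)→2400, (C,merge)→2430, (B,merge)→2460, (C,hash)→2640 …(+2); best=1980 via (B,hash)
  {ABC}: card=300000; try (A,hash)→12180, (A,merge)→21380, (B,hash)→42580, (A,nl_idx)→312780, (B,nl_idx)→565900, (A,nl)→601980 …(+2); best=12180 via (A,hash)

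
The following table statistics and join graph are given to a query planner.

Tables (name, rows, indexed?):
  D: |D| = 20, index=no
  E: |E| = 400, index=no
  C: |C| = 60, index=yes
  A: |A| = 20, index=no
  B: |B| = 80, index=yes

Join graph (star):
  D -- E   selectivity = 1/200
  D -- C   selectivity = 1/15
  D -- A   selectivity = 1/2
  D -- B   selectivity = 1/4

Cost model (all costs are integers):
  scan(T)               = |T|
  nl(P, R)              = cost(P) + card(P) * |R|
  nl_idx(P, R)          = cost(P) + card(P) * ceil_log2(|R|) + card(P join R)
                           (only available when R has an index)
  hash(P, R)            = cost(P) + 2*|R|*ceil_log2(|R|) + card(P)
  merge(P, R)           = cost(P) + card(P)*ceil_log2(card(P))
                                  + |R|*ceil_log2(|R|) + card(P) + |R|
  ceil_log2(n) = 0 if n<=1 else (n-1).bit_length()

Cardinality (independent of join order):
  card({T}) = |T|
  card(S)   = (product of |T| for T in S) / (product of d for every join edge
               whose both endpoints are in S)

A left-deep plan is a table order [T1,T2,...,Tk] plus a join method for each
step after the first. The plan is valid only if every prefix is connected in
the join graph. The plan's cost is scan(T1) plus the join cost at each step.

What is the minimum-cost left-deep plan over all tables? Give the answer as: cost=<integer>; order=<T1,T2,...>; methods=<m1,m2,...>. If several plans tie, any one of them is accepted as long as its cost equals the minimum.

cost=4480; order=E,D,C,A,B; methods=hash,nl_idx,hash,hash

Selinger DP (subsets sized 1..n):
  {D}: scan cost=20, card=20
  {E}: scan cost=400, card=400
  {C}: scan cost=60, card=60
  {A}: scan cost=20, card=20
  {B}: scan cost=80, card=80
  {DE}: card=40; try (D,hash)→1000, (E,merge)→4140, (D,merge)→4520, (E,hash)→7240, (E,nl)→8020, (D,nl)→8400; best=1000 via (D,hash)
  {CD}: card=80; try (C,nl_idx)→220, (D,hash)→320, (C,merge)→560, (D,merge)→600, (C,hash)→760, (C,nl)→1220 …(+1); best=220 via (C,nl_idx)
  {AD}: card=200; try (D,hash)→240, (A,hash)→240, (D,merge)→260, (A,merge)→260, (D,nl)→420, (A,nl)→420; best=240 via (D,hash)
  {BD}: card=400; try (D,hash)→360, (B,nl_idx)→560, (B,merge)→780, (D,merge)→840, (B,hash)→1160, (B,nl)→1620 …(+1); best=360 via (D,hash)
  {CDE}: card=160; try (C,nl_idx)→1400, (C,merge)→1700, (C,hash)→1760, (C,nl)→3400, (E,merge)→4860, (E,hash)→7500 …(+1); best=1400 via (C,nl_idx)
  {ADE}: card=400; try (A,hash)→1240, (A,merge)→1400, (A,nl)→1800, (E,merge)→6040, (E,hash)→7640, (E,nl)→80240; best=1240 via (A,hash)
  {BDE}: card=800; try (B,merge)→1920, (B,nl_idx)→2080, (B,hash)→2160, (B,nl)→4200, (E,hash)→7960, (E,merge)→8360 …(+1); best=1920 via (B,merge)
  {ACD}: card=800; try (A,hash)→500, (A,merge)→980, (C,hash)→1160, (A,nl)→1820, (C,nl_idx)→2240, (C,merge)→2460 …(+1); best=500 via (A,hash)
  {BCD}: card=1600; try (B,hash)→1420, (C,hash)→1480, (B,merge)→1500, (B,nl_idx)→2380, (C,nl_idx)→4360, (C,merge)→4780 …(+2); best=1420 via (B,hash)
  {ABD}: card=4000; try (A,hash)→960, (B,hash)→1560, (B,merge)→2680, (A,merge)→4480, (B,nl_idx)→5640, (A,nl)→8360 …(+1); best=960 via (A,hash)
  {ACDE}: card=1600; try (A,hash)→1760, (C,hash)→2360, (A,merge)→2960, (A,nl)→4600, (C,nl_idx)→5240, (C,merge)→5660 …(+4); best=1760 via (A,hash)
  {BCDE}: card=3200; try (B,hash)→2680, (C,hash)→3440, (B,merge)→3480, (B,nl_idx)→5720, (C,nl_idx)→9920, (E,hash)→10220 …(+5); best=2680 via (B,hash)
  {ABDE}: card=8000; try (B,hash)→2760, (A,hash)→2920, (B,merge)→5880, (A,merge)→10840, (B,nl_idx)→12040, (E,hash)→12160 …(+4); best=2760 via (B,hash)
  {ABCD}: card=16000; try (B,hash)→2420, (A,hash)→3220, (C,hash)→5680, (B,merge)→9940, (A,merge)→20740, (B,nl_idx)→22100 …(+5); best=2420 via (B,hash)
  {ABCDE}: card=32000; try (B,hash)→4480, (A,hash)→6080, (C,hash)→11480, (B,merge)→21600, (E,hash)→25620, (A,merge)→44400 …(+8); best=4480 via (B,hash)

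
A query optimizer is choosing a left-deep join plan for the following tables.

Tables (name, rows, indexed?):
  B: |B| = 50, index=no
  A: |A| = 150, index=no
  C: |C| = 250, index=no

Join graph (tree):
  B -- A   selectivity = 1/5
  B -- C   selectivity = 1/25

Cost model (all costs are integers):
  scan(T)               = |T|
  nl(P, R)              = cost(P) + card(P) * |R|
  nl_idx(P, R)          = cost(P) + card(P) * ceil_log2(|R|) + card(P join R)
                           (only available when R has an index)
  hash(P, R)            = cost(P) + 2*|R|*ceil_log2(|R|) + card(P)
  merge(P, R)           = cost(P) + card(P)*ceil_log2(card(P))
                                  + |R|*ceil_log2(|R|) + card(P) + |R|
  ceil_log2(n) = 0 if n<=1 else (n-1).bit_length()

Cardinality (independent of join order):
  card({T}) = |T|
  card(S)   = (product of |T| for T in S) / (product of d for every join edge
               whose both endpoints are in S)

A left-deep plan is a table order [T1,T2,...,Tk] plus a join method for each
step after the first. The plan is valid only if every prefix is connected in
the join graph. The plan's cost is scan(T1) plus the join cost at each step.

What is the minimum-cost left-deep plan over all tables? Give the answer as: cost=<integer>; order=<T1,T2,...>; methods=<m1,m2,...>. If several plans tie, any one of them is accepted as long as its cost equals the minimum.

cost=4000; order=C,B,A; methods=hash,hash

Selinger DP (subsets sized 1..n):
  {B}: scan cost=50, card=50
  {A}: scan cost=150, card=150
  {C}: scan cost=250, card=250
  {AB}: card=1500; try (B,hash)→900, (A,merge)→1750, (B,merge)→1850, (A,hash)→2500, (A,nl)→7550, (B,nl)→7650; best=900 via (B,hash)
  {BC}: card=500; try (B,hash)→1100, (C,merge)→2650, (B,merge)→2850, (C,hash)→4100, (C,nl)→12550, (B,nl)→12750; best=1100 via (B,hash)
  {ABC}: card=15000; try (A,hash)→4000, (C,hash)→6400, (A,merge)→7450, (C,merge)→21150, (A,nl)→76100, (C,nl)→375900; best=4000 via (A,hash)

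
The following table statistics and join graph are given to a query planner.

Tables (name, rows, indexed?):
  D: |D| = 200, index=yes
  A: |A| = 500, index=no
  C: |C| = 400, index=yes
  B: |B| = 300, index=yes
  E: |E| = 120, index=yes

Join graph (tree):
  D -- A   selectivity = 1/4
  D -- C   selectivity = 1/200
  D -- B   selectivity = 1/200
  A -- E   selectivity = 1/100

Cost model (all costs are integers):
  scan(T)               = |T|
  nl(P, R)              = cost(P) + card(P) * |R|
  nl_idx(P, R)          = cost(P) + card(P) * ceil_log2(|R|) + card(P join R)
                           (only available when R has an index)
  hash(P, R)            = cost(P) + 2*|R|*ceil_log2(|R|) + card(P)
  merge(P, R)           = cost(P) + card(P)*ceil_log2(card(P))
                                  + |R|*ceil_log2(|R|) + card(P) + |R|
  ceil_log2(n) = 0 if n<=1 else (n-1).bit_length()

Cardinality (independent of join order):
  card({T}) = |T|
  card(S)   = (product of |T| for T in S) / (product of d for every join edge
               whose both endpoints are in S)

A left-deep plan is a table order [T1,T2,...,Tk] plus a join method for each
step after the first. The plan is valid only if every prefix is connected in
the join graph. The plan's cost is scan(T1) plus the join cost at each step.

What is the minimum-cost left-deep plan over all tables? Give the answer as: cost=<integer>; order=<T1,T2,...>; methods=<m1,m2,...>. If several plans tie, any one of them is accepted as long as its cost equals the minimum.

Selinger DP (subsets sized 1..n):
  {D}: scan cost=200, card=200
  {A}: scan cost=500, card=500
  {C}: scan cost=400, card=400
  {B}: scan cost=300, card=300
  {E}: scan cost=120, card=120
  {AD}: card=25000; try (D,hash)→4200, (A,merge)→7000, (D,merge)→7300, (A,hash)→9400, (D,nl_idx)→29500, (A,nl)→100200 …(+1); best=4200 via (D,hash)
  {CD}: card=400; try (C,nl_idx)→2400, (D,hash)→4000, (D,nl_idx)→4000, (C,merge)→6000, (D,merge)→6200, (C,hash)→7600 …(+2); best=2400 via (C,nl_idx)
  {BD}: card=300; try (B,nl_idx)→2300, (D,nl_idx)→3000, (D,hash)→3800, (B,merge)→5000, (D,merge)→5100, (B,hash)→5800 …(+2); best=2300 via (B,nl_idx)
  {AE}: card=600; try (E,hash)→2680, (E,nl_idx)→4600, (A,merge)→6080, (E,merge)→6460, (A,hash)→9240, (A,nl)→60120 …(+1); best=2680 via (E,hash)
  {ACD}: card=50000; try (A,merge)→11400, (A,hash)→11800, (C,hash)→36400, (A,nl)→202400, (C,nl_idx)→279200, (C,merge)→408200 …(+1); best=11400 via (A,merge)
  {ABD}: card=37500; try (A,merge)→10300, (A,hash)→11600, (B,hash)→34600, (A,nl)→152300, (B,nl_idx)→266700, (B,merge)→407200 …(+1); best=10300 via (A,merge)
  {ADE}: card=30000; try (D,hash)→6480, (D,merge)→11080, (E,hash)→30880, (D,nl_idx)→37480, (D,nl)→122680, (E,nl_idx)→209200 …(+2); best=6480 via (D,hash)
  {BCD}: card=600; try (C,nl_idx)→5600, (B,nl_idx)→6600, (B,hash)→8200, (C,merge)→9300, (B,merge)→9400, (C,hash)→9800 …(+2); best=5600 via (C,nl_idx)
  {ABCD}: card=75000; try (A,hash)→15200, (A,merge)→17200, (C,hash)→55000, (B,hash)→66800, (A,nl)→305600, (C,nl_idx)→422800 …(+5); best=15200 via (A,hash)
  {ACDE}: card=60000; try (C,hash)→43680, (E,hash)→63080, (C,nl_idx)→336480, (E,nl_idx)→421400, (C,merge)→490480, (E,merge)→862360 …(+2); best=43680 via (C,hash)
  {ABDE}: card=45000; try (B,hash)→41880, (E,hash)→49480, (E,nl_idx)→317800, (B,nl_idx)→321480, (B,merge)→489480, (E,merge)→648760 …(+2); best=41880 via (B,hash)
  {ABCDE}: card=90000; try (E,hash)→91880, (C,hash)→94080, (B,hash)→109080, (C,nl_idx)→536880, (E,nl_idx)→630200, (B,nl_idx)→673680 …(+6); best=91880 via (E,hash)

cost=91880; order=D,B,C,A,E; methods=nl_idx,nl_idx,hash,hash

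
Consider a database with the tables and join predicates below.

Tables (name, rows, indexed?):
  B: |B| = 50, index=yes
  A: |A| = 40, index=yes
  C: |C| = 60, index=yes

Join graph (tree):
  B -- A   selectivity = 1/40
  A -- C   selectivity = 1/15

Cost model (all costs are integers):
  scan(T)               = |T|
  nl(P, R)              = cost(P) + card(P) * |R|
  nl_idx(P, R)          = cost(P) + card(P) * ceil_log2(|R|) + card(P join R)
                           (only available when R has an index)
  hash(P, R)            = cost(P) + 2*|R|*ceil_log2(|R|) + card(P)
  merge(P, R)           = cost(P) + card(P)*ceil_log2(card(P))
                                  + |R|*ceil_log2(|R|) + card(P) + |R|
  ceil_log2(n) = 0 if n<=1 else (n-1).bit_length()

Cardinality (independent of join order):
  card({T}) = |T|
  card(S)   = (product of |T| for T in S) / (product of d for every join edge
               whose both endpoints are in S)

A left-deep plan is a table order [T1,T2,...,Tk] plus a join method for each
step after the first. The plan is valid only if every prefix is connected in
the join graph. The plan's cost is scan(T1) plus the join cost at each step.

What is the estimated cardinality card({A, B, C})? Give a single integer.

200

Tables in S: A(40), B(50), C(60)
Edges inside S: B-A(d=40), A-C(d=15)
numerator = 40 * 50 * 60 = 120000
denominator = 40 * 15 = 600
card(S) = 120000 / 600 = 200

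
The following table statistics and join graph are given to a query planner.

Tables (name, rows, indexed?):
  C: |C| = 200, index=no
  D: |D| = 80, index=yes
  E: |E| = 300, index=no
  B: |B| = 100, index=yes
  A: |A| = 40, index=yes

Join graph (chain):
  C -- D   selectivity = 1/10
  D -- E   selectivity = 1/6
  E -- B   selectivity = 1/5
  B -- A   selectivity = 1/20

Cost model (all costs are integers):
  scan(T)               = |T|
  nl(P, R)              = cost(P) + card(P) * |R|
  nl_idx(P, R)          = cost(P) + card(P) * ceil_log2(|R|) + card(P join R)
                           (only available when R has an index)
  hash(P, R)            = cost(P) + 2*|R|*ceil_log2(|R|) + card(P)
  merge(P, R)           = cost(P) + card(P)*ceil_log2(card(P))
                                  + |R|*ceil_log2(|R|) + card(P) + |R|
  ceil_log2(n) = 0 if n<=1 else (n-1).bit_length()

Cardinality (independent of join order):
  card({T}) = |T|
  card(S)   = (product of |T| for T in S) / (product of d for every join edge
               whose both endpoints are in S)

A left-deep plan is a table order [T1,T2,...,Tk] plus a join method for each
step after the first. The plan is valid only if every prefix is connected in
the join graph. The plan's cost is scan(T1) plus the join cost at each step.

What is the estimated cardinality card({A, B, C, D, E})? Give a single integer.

3200000

Tables in S: A(40), B(100), C(200), D(80), E(300)
Edges inside S: C-D(d=10), D-E(d=6), E-B(d=5), B-A(d=20)
numerator = 40 * 100 * 200 * 80 * 300 = 19200000000
denominator = 10 * 6 * 5 * 20 = 6000
card(S) = 19200000000 / 6000 = 3200000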